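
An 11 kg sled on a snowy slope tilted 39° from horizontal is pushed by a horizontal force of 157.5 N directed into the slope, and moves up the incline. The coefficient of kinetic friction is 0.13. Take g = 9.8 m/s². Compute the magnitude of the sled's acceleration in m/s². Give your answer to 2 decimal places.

The horizontal push has components F cos 39° = 157.5 × 0.7771 = 122.393 N up the incline and F sin 39° = 157.5 × 0.6293 = 99.115 N pressing into the surface.
The normal force is therefore N = mg cos 39° + F sin 39° = 83.771 + 99.115 = 182.886 N, and kinetic friction down the slope is μN = 0.13 × 182.886 = 23.775 N.
Along the incline: F cos 39° − mg sin 39° − μN = ma, so 122.393 − 67.839 − 23.775 = 11 a, giving a = 2.7981 m/s².

2.80 m/s²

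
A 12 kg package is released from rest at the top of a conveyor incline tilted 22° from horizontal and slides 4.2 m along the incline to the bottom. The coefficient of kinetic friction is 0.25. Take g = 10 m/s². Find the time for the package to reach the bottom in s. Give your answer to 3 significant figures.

2.43 s

The weight component along the incline is mg sin 22° = 44.953 N and the normal force is N = mg cos 22° = 111.262 N.
Friction up the slope is f = μN = 0.25 × 111.262 = 27.816 N, so the net downslope force is 44.953 − 27.816 = 17.137 N and a = 17.137 / 12 = 1.4281 m/s².
Starting from rest, L = ½at², so t = √(2L/a) = √(2 × 4.2 / 1.4281) = 2.4253 s.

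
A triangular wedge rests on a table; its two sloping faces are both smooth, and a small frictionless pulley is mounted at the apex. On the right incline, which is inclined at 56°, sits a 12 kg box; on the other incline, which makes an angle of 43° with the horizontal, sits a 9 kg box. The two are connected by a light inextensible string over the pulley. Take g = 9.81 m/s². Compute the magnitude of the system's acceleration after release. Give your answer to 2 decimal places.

1.78 m/s²

Resolve each weight along its own incline: the 12 kg mass has component 12 × 9.81 × sin 56° = 97.594 N down its slope, and the 9 kg mass has 9 × 9.81 × sin 43° = 60.214 N down its slope.
The 12 kg side's 97.594 N exceeds the other side's 60.214 N, so that mass slides down and the 9 kg mass slides up. Taking that direction as positive, Newton's second law for the whole system gives 97.594 − 60.214 = (12 + 9) a, so a = 37.380 / 21 = 1.7800 m/s².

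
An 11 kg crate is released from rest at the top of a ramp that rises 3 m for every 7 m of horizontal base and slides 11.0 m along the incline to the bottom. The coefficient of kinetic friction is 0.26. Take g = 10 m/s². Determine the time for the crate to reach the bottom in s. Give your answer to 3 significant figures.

The weight component along the incline is mg sin 23.20° = 43.331 N and the normal force is N = mg cos 23.20° = 101.106 N.
Friction up the slope is f = μN = 0.26 × 101.106 = 26.288 N, so the net downslope force is 43.331 − 26.288 = 17.043 N and a = 17.043 / 11 = 1.5494 m/s².
Starting from rest, L = ½at², so t = √(2L/a) = √(2 × 11.0 / 1.5494) = 3.7682 s.

3.77 s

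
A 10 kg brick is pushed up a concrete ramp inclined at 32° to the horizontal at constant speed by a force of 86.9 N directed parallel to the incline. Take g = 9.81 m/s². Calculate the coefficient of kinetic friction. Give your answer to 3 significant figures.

0.420

At constant speed ΣF = 0 along the incline. The applied 86.9 N acts up the slope; the weight component mg sin 32° = 51.985 N and kinetic friction μN both act down the slope.
So 86.9 = 51.985 + μ × 83.194, giving μ = (86.9 − 51.985) / 83.194 = 0.4197.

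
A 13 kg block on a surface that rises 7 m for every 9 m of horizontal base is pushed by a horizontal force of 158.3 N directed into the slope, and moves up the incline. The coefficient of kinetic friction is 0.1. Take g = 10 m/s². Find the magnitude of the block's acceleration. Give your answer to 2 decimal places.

The horizontal push has components F cos 37.87° = 158.3 × 0.7894 = 124.962 N up the incline and F sin 37.87° = 158.3 × 0.6139 = 97.180 N pressing into the surface.
The normal force is therefore N = mg cos 37.87° + F sin 37.87° = 102.622 + 97.180 = 199.802 N, and kinetic friction down the slope is μN = 0.1 × 199.802 = 19.980 N.
Along the incline: F cos 37.87° − mg sin 37.87° − μN = ma, so 124.962 − 79.807 − 19.980 = 13 a, giving a = 1.9365 m/s².

1.94 m/s²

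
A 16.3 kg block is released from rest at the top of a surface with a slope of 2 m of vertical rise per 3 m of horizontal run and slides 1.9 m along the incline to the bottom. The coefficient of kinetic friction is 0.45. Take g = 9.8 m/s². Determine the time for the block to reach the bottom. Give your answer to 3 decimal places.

The weight component along the incline is mg sin 33.69° = 88.608 N and the normal force is N = mg cos 33.69° = 132.912 N.
Friction up the slope is f = μN = 0.45 × 132.912 = 59.810 N, so the net downslope force is 88.608 − 59.810 = 28.798 N and a = 28.798 / 16.3 = 1.7667 m/s².
Starting from rest, L = ½at², so t = √(2L/a) = √(2 × 1.9 / 1.7667) = 1.4666 s.

1.467 s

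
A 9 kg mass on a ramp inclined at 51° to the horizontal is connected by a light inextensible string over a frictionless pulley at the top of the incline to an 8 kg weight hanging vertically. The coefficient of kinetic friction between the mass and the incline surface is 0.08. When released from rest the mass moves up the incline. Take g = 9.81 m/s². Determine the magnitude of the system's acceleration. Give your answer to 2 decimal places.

For the mass on the incline: the weight component along the slope is m₁g sin 51° = 9 × 9.81 × 0.7771 = 68.610 N and the normal force is N = m₁g cos 51° = 55.563 N.
Kinetic friction opposes the mass's motion up the incline: f = μN = 0.08 × 55.563 = 4.445 N acting down the slope.
Newton's second law for the mass (up-slope positive): T − 68.610 − 4.445 = 9 a. For the hanging weight (downward positive): 8 × 9.81 − T = 8 a.
Adding the two equations eliminates T: 5.425 = 17 a, so a = 0.3191 m/s².

0.32 m/s²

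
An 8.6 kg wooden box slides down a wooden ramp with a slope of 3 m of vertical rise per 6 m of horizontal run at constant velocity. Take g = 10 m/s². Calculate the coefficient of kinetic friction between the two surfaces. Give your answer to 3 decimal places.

0.500

At constant velocity the net force along the incline is zero: mg sin 26.57° = μ mg cos 26.57°.
So μ = tan 26.57° = 0.4472 / 0.8944 = 0.5000.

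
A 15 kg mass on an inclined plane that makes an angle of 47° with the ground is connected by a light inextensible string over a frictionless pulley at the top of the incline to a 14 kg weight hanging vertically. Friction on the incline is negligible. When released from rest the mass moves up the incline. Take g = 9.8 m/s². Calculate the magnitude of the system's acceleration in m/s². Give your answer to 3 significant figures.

1.02 m/s²

For the mass on the incline: the weight component along the slope is m₁g sin 47° = 15 × 9.8 × 0.7314 = 107.516 N and the normal force is N = m₁g cos 47° = 100.254 N.
Newton's second law for the mass (up-slope positive): T − 107.516 = 15 a. For the hanging weight (downward positive): 14 × 9.8 − T = 14 a.
Adding the two equations eliminates T: 29.684 = 29 a, so a = 1.0236 m/s².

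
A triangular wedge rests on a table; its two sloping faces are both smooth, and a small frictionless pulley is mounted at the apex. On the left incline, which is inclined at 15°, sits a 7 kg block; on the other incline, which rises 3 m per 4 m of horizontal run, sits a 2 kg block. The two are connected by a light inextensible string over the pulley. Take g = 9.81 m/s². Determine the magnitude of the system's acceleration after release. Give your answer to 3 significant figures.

0.667 m/s²

Resolve each weight along its own incline: the 7 kg mass has component 7 × 9.81 × sin 15° = 17.773 N down its slope, and the 2 kg mass has 2 × 9.81 × sin 36.87° = 11.772 N down its slope.
The 7 kg side's 17.773 N exceeds the other side's 11.772 N, so that mass slides down and the 2 kg mass slides up. Taking that direction as positive, Newton's second law for the whole system gives 17.773 − 11.772 = (7 + 2) a, so a = 6.001 / 9 = 0.6668 m/s².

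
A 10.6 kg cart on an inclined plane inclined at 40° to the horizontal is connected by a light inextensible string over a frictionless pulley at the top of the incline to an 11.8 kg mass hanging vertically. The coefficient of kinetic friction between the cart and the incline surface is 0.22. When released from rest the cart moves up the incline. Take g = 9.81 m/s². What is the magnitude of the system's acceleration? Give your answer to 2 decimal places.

1.40 m/s²

For the cart on the incline: the weight component along the slope is m₁g sin 40° = 10.6 × 9.81 × 0.6428 = 66.842 N and the normal force is N = m₁g cos 40° = 79.658 N.
Kinetic friction opposes the cart's motion up the incline: f = μN = 0.22 × 79.658 = 17.525 N acting down the slope.
Newton's second law for the cart (up-slope positive): T − 66.842 − 17.525 = 10.6 a. For the hanging mass (downward positive): 11.8 × 9.81 − T = 11.8 a.
Adding the two equations eliminates T: 31.391 = 22.4 a, so a = 1.4014 m/s².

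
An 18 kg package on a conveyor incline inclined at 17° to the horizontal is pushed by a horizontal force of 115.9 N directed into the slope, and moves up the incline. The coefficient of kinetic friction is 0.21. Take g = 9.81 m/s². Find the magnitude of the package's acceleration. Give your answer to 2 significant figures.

The horizontal push has components F cos 17° = 115.9 × 0.9563 = 110.835 N up the incline and F sin 17° = 115.9 × 0.2924 = 33.889 N pressing into the surface.
The normal force is therefore N = mg cos 17° + F sin 17° = 168.863 + 33.889 = 202.752 N, and kinetic friction down the slope is μN = 0.21 × 202.752 = 42.578 N.
Along the incline: F cos 17° − mg sin 17° − μN = ma, so 110.835 − 51.632 − 42.578 = 18 a, giving a = 0.9236 m/s².

0.92 m/s²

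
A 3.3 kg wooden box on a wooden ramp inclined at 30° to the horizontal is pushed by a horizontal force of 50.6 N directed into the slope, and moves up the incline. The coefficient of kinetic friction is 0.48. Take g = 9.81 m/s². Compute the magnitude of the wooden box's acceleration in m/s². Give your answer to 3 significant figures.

The horizontal push has components F cos 30° = 50.6 × 0.8660 = 43.820 N up the incline and F sin 30° = 50.6 × 0.5000 = 25.300 N pressing into the surface.
The normal force is therefore N = mg cos 30° + F sin 30° = 28.035 + 25.300 = 53.335 N, and kinetic friction down the slope is μN = 0.48 × 53.335 = 25.601 N.
Along the incline: F cos 30° − mg sin 30° − μN = ma, so 43.820 − 16.186 − 25.601 = 3.3 a, giving a = 0.6161 m/s².

0.616 m/s²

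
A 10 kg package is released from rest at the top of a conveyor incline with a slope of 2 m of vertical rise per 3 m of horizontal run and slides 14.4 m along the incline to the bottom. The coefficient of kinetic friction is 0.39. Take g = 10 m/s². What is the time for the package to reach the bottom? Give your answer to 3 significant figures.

The weight component along the incline is mg sin 33.69° = 55.470 N and the normal force is N = mg cos 33.69° = 83.205 N.
Friction up the slope is f = μN = 0.39 × 83.205 = 32.450 N, so the net downslope force is 55.470 − 32.450 = 23.020 N and a = 23.020 / 10 = 2.3020 m/s².
Starting from rest, L = ½at², so t = √(2L/a) = √(2 × 14.4 / 2.3020) = 3.5371 s.

3.54 s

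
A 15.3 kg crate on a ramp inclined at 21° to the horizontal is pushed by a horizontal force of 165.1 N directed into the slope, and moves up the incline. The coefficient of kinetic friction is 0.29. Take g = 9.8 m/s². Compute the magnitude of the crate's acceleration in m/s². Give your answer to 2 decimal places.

2.79 m/s²

The horizontal push has components F cos 21° = 165.1 × 0.9336 = 154.137 N up the incline and F sin 21° = 165.1 × 0.3584 = 59.172 N pressing into the surface.
The normal force is therefore N = mg cos 21° + F sin 21° = 139.984 + 59.172 = 199.156 N, and kinetic friction down the slope is μN = 0.29 × 199.156 = 57.755 N.
Along the incline: F cos 21° − mg sin 21° − μN = ma, so 154.137 − 53.738 − 57.755 = 15.3 a, giving a = 2.7872 m/s².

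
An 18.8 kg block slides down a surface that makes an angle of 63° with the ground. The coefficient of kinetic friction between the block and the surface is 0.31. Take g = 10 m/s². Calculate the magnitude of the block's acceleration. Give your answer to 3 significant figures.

7.50 m/s²

Resolving the weight along the incline: the component pulling the block down the slope is mg sin 63° = 18.8 × 10 × 0.8910 = 167.508 N, and the normal force is N = mg cos 63° = 18.8 × 10 × 0.4540 = 85.352 N.
Kinetic friction acts up the slope with magnitude f = μN = 0.31 × 85.352 = 26.459 N.
Net force along the incline is 167.508 − 26.459 = 141.049 N, so a = 141.049 / 18.8 = 7.5026 m/s².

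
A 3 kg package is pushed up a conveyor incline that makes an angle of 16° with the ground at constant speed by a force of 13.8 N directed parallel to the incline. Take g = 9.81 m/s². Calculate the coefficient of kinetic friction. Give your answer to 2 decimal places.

0.20

At constant speed ΣF = 0 along the incline. The applied 13.8 N acts up the slope; the weight component mg sin 16° = 8.112 N and kinetic friction μN both act down the slope.
So 13.8 = 8.112 + μ × 28.290, giving μ = (13.8 − 8.112) / 28.290 = 0.2011.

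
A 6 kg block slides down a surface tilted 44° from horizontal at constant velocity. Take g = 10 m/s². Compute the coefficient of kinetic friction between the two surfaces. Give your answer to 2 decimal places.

0.97

At constant velocity the net force along the incline is zero: mg sin 44° = μ mg cos 44°.
So μ = tan 44° = 0.6947 / 0.7193 = 0.9658.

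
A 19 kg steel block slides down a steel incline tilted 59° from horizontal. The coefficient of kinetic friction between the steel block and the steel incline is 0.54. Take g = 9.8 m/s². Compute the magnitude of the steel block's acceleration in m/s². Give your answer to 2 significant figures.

5.7 m/s²

Resolving the weight along the incline: the component pulling the steel block down the slope is mg sin 59° = 19 × 9.8 × 0.8572 = 159.611 N, and the normal force is N = mg cos 59° = 19 × 9.8 × 0.5150 = 95.893 N.
Kinetic friction acts up the slope with magnitude f = μN = 0.54 × 95.893 = 51.782 N.
Net force along the incline is 159.611 − 51.782 = 107.829 N, so a = 107.829 / 19 = 5.6752 m/s².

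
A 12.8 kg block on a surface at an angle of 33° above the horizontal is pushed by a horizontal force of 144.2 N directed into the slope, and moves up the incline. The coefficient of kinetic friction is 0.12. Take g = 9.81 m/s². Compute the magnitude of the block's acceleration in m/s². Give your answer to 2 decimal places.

2.38 m/s²

The horizontal push has components F cos 33° = 144.2 × 0.8387 = 120.941 N up the incline and F sin 33° = 144.2 × 0.5446 = 78.531 N pressing into the surface.
The normal force is therefore N = mg cos 33° + F sin 33° = 105.314 + 78.531 = 183.845 N, and kinetic friction down the slope is μN = 0.12 × 183.845 = 22.061 N.
Along the incline: F cos 33° − mg sin 33° − μN = ma, so 120.941 − 68.384 − 22.061 = 12.8 a, giving a = 2.3825 m/s².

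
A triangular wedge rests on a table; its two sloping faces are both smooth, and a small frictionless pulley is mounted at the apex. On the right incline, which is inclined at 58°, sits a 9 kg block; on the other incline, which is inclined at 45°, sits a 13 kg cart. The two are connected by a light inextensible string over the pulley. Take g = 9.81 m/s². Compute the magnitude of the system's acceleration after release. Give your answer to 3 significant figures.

0.696 m/s²

Resolve each weight along its own incline: the 9 kg mass has component 9 × 9.81 × sin 58° = 74.874 N down its slope, and the 13 kg mass has 13 × 9.81 × sin 45° = 90.177 N down its slope.
The 13 kg side's 90.177 N exceeds the other side's 74.874 N, so that mass slides down and the 9 kg mass slides up. Taking that direction as positive, Newton's second law for the whole system gives 90.177 − 74.874 = (9 + 13) a, so a = 15.303 / 22 = 0.6956 m/s².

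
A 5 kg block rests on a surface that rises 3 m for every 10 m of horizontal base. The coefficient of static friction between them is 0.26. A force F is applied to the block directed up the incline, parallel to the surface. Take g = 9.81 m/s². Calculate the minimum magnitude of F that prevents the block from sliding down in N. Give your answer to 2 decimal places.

1.88 N

The normal force is N = mg cos 16.70° = 46.981 N. With F at its minimum the block is on the verge of sliding down, so static friction is at its maximum μ_s N = 0.26 × 46.981 = 12.215 N and acts up the slope.
Equilibrium along the incline: F + μ_s N = mg sin 16.70°, so F = 14.094 − 12.215 = 1.879 N.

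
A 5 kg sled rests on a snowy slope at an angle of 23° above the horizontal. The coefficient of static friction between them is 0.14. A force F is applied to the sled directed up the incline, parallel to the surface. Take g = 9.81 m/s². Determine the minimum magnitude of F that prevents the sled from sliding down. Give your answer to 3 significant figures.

The normal force is N = mg cos 23° = 45.151 N. With F at its minimum the sled is on the verge of sliding down, so static friction is at its maximum μ_s N = 0.14 × 45.151 = 6.321 N and acts up the slope.
Equilibrium along the incline: F + μ_s N = mg sin 23°, so F = 19.165 − 6.321 = 12.844 N.

12.8 N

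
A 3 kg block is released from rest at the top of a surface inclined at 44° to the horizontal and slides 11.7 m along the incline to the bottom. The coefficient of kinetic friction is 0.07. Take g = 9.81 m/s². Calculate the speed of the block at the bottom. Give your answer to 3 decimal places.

The weight component along the incline is mg sin 44° = 20.444 N and the normal force is N = mg cos 44° = 21.170 N.
Friction up the slope is f = μN = 0.07 × 21.170 = 1.482 N, so the net downslope force is 20.444 − 1.482 = 18.962 N and a = 18.962 / 3 = 6.3207 m/s².
Starting from rest over a distance of 11.7 m, v² = 2aL = 2 × 6.3207 × 11.7 = 147.9044, so v = 12.1616 m/s.

12.162 m/s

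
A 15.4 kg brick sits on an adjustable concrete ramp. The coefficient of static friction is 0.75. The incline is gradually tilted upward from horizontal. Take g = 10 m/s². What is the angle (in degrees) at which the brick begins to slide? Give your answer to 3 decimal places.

36.870°

At the threshold of sliding, static friction is at its maximum μ_s N and exactly balances the weight component along the incline: mg sin θ = μ_s mg cos θ.
Hence tan θ = μ_s = 0.75, so θ = arctan(0.75) = 36.8699°.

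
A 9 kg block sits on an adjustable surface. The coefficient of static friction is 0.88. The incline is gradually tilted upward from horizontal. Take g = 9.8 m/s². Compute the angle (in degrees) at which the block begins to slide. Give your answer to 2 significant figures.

At the threshold of sliding, static friction is at its maximum μ_s N and exactly balances the weight component along the incline: mg sin θ = μ_s mg cos θ.
Hence tan θ = μ_s = 0.88, so θ = arctan(0.88) = 41.3478°.

41°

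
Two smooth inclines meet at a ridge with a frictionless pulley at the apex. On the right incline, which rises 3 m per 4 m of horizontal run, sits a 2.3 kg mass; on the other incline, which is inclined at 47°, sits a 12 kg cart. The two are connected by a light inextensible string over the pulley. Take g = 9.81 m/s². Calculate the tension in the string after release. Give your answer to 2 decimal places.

Resolve each weight along its own incline: the 2.3 kg mass has component 2.3 × 9.81 × sin 36.87° = 13.538 N down its slope, and the 12 kg mass has 12 × 9.81 × sin 47° = 86.095 N down its slope.
The 12 kg side's 86.095 N exceeds the other side's 13.538 N, so that mass slides down and the 2.3 kg mass slides up. Taking that direction as positive, Newton's second law for the whole system gives 86.095 − 13.538 = (2.3 + 12) a, so a = 72.557 / 14.3 = 5.0739 m/s².
For the 2.3 kg mass (up-slope positive): T − 13.538 = 2.3 × 5.0739, so T = 25.208 N.

25.21 N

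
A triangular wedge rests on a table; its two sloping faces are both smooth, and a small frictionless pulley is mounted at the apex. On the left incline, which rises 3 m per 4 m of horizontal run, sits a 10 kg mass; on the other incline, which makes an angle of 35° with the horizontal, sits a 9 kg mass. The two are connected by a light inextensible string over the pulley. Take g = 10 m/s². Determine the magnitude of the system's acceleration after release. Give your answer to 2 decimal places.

Resolve each weight along its own incline: the 10 kg mass has component 10 × 10 × sin 36.87° = 60.000 N down its slope, and the 9 kg mass has 9 × 10 × sin 35° = 51.622 N down its slope.
The 10 kg side's 60.000 N exceeds the other side's 51.622 N, so that mass slides down and the 9 kg mass slides up. Taking that direction as positive, Newton's second law for the whole system gives 60.000 − 51.622 = (10 + 9) a, so a = 8.378 / 19 = 0.4409 m/s².

0.44 m/s²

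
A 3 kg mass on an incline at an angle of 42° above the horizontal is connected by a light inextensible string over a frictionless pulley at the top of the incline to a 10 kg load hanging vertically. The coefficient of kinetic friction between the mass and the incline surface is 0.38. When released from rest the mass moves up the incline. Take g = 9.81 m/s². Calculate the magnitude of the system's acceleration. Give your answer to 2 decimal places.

5.39 m/s²

For the mass on the incline: the weight component along the slope is m₁g sin 42° = 3 × 9.81 × 0.6691 = 19.692 N and the normal force is N = m₁g cos 42° = 21.871 N.
Kinetic friction opposes the mass's motion up the incline: f = μN = 0.38 × 21.871 = 8.311 N acting down the slope.
Newton's second law for the mass (up-slope positive): T − 19.692 − 8.311 = 3 a. For the hanging load (downward positive): 10 × 9.81 − T = 10 a.
Adding the two equations eliminates T: 70.097 = 13 a, so a = 5.3921 m/s².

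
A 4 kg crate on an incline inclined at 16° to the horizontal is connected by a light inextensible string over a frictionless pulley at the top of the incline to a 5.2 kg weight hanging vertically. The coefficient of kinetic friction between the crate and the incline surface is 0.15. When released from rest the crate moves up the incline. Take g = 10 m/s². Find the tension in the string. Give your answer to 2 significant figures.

32 N

For the crate on the incline: the weight component along the slope is m₁g sin 16° = 4 × 10 × 0.2756 = 11.024 N and the normal force is N = m₁g cos 16° = 38.450 N.
Kinetic friction opposes the crate's motion up the incline: f = μN = 0.15 × 38.450 = 5.768 N acting down the slope.
Newton's second law for the crate (up-slope positive): T − 11.024 − 5.768 = 4 a. For the hanging weight (downward positive): 5.2 × 10 − T = 5.2 a.
Adding the two equations eliminates T: 35.208 = 9.2 a, so a = 3.8270 m/s².
Then from the hanging weight's equation, T = 5.2 × (10 − 3.8270) = 32.100 N.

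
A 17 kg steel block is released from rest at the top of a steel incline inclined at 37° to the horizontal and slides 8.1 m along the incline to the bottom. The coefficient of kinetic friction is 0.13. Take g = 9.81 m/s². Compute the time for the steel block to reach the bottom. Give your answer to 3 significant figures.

1.82 s

The weight component along the incline is mg sin 37° = 100.365 N and the normal force is N = mg cos 37° = 133.188 N.
Friction up the slope is f = μN = 0.13 × 133.188 = 17.314 N, so the net downslope force is 100.365 − 17.314 = 83.051 N and a = 83.051 / 17 = 4.8854 m/s².
Starting from rest, L = ½at², so t = √(2L/a) = √(2 × 8.1 / 4.8854) = 1.8210 s.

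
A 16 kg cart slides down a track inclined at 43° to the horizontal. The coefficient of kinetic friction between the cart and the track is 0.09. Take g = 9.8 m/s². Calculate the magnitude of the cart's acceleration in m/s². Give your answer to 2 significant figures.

6.0 m/s²

Resolving the weight along the incline: the component pulling the cart down the slope is mg sin 43° = 16 × 9.8 × 0.6820 = 106.938 N, and the normal force is N = mg cos 43° = 16 × 9.8 × 0.7314 = 114.684 N.
Kinetic friction acts up the slope with magnitude f = μN = 0.09 × 114.684 = 10.322 N.
Net force along the incline is 106.938 − 10.322 = 96.616 N, so a = 96.616 / 16 = 6.0385 m/s².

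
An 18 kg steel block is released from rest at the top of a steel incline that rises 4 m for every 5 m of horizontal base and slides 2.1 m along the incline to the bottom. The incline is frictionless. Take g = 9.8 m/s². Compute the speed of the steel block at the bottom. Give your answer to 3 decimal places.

The weight component along the incline is mg sin 38.66° = 110.196 N and the normal force is N = mg cos 38.66° = 137.745 N.
With no friction, a = g sin 38.66° = 6.1220 m/s².
Starting from rest over a distance of 2.1 m, v² = 2aL = 2 × 6.1220 × 2.1 = 25.7124, so v = 5.0707 m/s.

5.071 m/s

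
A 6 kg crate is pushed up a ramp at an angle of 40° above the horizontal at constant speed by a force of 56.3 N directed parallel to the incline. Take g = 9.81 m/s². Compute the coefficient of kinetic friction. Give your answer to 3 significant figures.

0.410

At constant speed ΣF = 0 along the incline. The applied 56.3 N acts up the slope; the weight component mg sin 40° = 37.834 N and kinetic friction μN both act down the slope.
So 56.3 = 37.834 + μ × 45.089, giving μ = (56.3 − 37.834) / 45.089 = 0.4095.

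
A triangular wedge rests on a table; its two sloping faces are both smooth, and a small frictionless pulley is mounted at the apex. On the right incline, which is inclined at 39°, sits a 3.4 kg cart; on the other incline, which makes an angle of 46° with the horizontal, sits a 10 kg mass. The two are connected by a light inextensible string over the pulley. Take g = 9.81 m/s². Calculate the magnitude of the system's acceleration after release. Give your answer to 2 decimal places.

Resolve each weight along its own incline: the 3.4 kg mass has component 3.4 × 9.81 × sin 39° = 20.990 N down its slope, and the 10 kg mass has 10 × 9.81 × sin 46° = 70.567 N down its slope.
The 10 kg side's 70.567 N exceeds the other side's 20.990 N, so that mass slides down and the 3.4 kg mass slides up. Taking that direction as positive, Newton's second law for the whole system gives 70.567 − 20.990 = (3.4 + 10) a, so a = 49.577 / 13.4 = 3.6998 m/s².

3.70 m/s²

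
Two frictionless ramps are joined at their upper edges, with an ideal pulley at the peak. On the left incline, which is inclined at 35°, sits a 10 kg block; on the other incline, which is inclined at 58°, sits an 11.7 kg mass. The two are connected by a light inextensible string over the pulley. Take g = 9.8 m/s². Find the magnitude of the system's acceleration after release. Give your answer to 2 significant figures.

1.9 m/s²

Resolve each weight along its own incline: the 10 kg mass has component 10 × 9.8 × sin 35° = 56.210 N down its slope, and the 11.7 kg mass has 11.7 × 9.8 × sin 58° = 97.237 N down its slope.
The 11.7 kg side's 97.237 N exceeds the other side's 56.210 N, so that mass slides down and the 10 kg mass slides up. Taking that direction as positive, Newton's second law for the whole system gives 97.237 − 56.210 = (10 + 11.7) a, so a = 41.027 / 21.7 = 1.8906 m/s².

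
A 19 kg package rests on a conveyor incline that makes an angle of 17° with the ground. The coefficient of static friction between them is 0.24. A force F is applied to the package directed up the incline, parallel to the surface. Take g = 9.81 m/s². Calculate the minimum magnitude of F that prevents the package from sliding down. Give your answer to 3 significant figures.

11.7 N

The normal force is N = mg cos 17° = 178.246 N. With F at its minimum the package is on the verge of sliding down, so static friction is at its maximum μ_s N = 0.24 × 178.246 = 42.779 N and acts up the slope.
Equilibrium along the incline: F + μ_s N = mg sin 17°, so F = 54.495 − 42.779 = 11.716 N.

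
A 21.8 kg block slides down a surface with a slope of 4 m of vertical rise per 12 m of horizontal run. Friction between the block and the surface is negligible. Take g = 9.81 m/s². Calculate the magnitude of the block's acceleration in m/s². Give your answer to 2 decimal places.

3.10 m/s²

Resolving the weight along the incline: the component pulling the block down the slope is mg sin 18.43° = 21.8 × 9.81 × 0.3162 = 67.622 N, and the normal force is N = mg cos 18.43° = 21.8 × 9.81 × 0.9487 = 202.887 N.
With no friction the net force along the incline is 67.622 N, so a = g sin 18.43° = 67.622 / 21.8 = 3.1019 m/s².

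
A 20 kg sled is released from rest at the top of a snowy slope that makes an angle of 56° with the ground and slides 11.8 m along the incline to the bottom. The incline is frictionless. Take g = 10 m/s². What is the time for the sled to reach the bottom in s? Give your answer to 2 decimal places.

The weight component along the incline is mg sin 56° = 165.808 N and the normal force is N = mg cos 56° = 111.839 N.
With no friction, a = g sin 56° = 8.2904 m/s².
Starting from rest, L = ½at², so t = √(2L/a) = √(2 × 11.8 / 8.2904) = 1.6872 s.

1.69 s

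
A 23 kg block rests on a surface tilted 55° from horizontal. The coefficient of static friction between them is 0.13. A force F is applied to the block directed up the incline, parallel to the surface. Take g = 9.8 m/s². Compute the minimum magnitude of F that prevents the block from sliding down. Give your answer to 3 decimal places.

167.830 N

The normal force is N = mg cos 55° = 129.284 N. With F at its minimum the block is on the verge of sliding down, so static friction is at its maximum μ_s N = 0.13 × 129.284 = 16.807 N and acts up the slope.
Equilibrium along the incline: F + μ_s N = mg sin 55°, so F = 184.637 − 16.807 = 167.830 N.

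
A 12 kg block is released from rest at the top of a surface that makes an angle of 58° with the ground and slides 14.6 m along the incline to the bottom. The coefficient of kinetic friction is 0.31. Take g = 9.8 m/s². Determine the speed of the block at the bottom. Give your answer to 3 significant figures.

14.0 m/s

The weight component along the incline is mg sin 58° = 99.730 N and the normal force is N = mg cos 58° = 62.319 N.
Friction up the slope is f = μN = 0.31 × 62.319 = 19.319 N, so the net downslope force is 99.730 − 19.319 = 80.411 N and a = 80.411 / 12 = 6.7009 m/s².
Starting from rest over a distance of 14.6 m, v² = 2aL = 2 × 6.7009 × 14.6 = 195.6663, so v = 13.9881 m/s.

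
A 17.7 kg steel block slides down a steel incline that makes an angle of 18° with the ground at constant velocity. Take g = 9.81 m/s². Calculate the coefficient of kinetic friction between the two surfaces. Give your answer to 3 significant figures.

0.325

At constant velocity the net force along the incline is zero: mg sin 18° = μ mg cos 18°.
So μ = tan 18° = 0.3090 / 0.9511 = 0.3249.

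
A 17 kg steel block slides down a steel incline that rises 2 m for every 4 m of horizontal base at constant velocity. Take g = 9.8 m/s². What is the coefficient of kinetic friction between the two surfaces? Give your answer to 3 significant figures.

At constant velocity the net force along the incline is zero: mg sin 26.57° = μ mg cos 26.57°.
So μ = tan 26.57° = 0.4472 / 0.8944 = 0.5000.

0.500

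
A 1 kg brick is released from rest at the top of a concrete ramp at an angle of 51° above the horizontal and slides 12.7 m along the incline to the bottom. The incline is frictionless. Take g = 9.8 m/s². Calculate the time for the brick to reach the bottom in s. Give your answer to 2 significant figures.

The weight component along the incline is mg sin 51° = 7.616 N and the normal force is N = mg cos 51° = 6.167 N.
With no friction, a = g sin 51° = 7.6160 m/s².
Starting from rest, L = ½at², so t = √(2L/a) = √(2 × 12.7 / 7.6160) = 1.8262 s.

1.8 s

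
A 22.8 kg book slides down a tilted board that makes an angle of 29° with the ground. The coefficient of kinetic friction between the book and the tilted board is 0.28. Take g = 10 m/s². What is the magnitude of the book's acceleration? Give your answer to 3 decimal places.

2.399 m/s²

Resolving the weight along the incline: the component pulling the book down the slope is mg sin 29° = 22.8 × 10 × 0.4848 = 110.534 N, and the normal force is N = mg cos 29° = 22.8 × 10 × 0.8746 = 199.409 N.
Kinetic friction acts up the slope with magnitude f = μN = 0.28 × 199.409 = 55.835 N.
Net force along the incline is 110.534 − 55.835 = 54.699 N, so a = 54.699 / 22.8 = 2.3991 m/s².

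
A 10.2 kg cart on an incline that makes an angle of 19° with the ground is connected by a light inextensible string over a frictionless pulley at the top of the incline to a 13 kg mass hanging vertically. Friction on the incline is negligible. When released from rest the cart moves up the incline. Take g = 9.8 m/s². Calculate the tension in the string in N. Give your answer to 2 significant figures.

For the cart on the incline: the weight component along the slope is m₁g sin 19° = 10.2 × 9.8 × 0.3256 = 32.547 N and the normal force is N = m₁g cos 19° = 94.514 N.
Newton's second law for the cart (up-slope positive): T − 32.547 = 10.2 a. For the hanging mass (downward positive): 13 × 9.8 − T = 13 a.
Adding the two equations eliminates T: 94.853 = 23.2 a, so a = 4.0885 m/s².
Then from the hanging mass's equation, T = 13 × (9.8 − 4.0885) = 74.250 N.

74 N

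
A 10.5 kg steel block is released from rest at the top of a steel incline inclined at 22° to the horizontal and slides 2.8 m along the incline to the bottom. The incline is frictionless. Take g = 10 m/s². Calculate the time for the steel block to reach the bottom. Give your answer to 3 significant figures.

The weight component along the incline is mg sin 22° = 39.334 N and the normal force is N = mg cos 22° = 97.354 N.
With no friction, a = g sin 22° = 3.7461 m/s².
Starting from rest, L = ½at², so t = √(2L/a) = √(2 × 2.8 / 3.7461) = 1.2227 s.

1.22 s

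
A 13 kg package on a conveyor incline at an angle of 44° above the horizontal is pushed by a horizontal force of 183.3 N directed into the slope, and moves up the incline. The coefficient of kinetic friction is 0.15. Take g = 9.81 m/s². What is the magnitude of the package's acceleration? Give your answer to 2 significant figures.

The horizontal push has components F cos 44° = 183.3 × 0.7193 = 131.848 N up the incline and F sin 44° = 183.3 × 0.6947 = 127.339 N pressing into the surface.
The normal force is therefore N = mg cos 44° + F sin 44° = 91.732 + 127.339 = 219.071 N, and kinetic friction down the slope is μN = 0.15 × 219.071 = 32.861 N.
Along the incline: F cos 44° − mg sin 44° − μN = ma, so 131.848 − 88.595 − 32.861 = 13 a, giving a = 0.7994 m/s².

0.80 m/s²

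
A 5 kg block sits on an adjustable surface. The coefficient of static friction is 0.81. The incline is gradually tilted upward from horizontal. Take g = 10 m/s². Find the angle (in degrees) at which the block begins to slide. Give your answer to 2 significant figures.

At the threshold of sliding, static friction is at its maximum μ_s N and exactly balances the weight component along the incline: mg sin θ = μ_s mg cos θ.
Hence tan θ = μ_s = 0.81, so θ = arctan(0.81) = 39.0075°.

39°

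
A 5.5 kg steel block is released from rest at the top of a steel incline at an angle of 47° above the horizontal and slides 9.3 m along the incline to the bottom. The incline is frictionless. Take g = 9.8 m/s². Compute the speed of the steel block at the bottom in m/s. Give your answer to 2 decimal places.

11.55 m/s

The weight component along the incline is mg sin 47° = 39.420 N and the normal force is N = mg cos 47° = 36.760 N.
With no friction, a = g sin 47° = 7.1673 m/s².
Starting from rest over a distance of 9.3 m, v² = 2aL = 2 × 7.1673 × 9.3 = 133.3118, so v = 11.5461 m/s.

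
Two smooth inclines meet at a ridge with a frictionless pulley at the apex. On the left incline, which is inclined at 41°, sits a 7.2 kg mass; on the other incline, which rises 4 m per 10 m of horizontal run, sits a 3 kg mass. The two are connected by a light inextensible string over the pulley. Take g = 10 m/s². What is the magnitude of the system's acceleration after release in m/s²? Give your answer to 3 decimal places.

Resolve each weight along its own incline: the 7.2 kg mass has component 7.2 × 10 × sin 41° = 47.236 N down its slope, and the 3 kg mass has 3 × 10 × sin 21.80° = 11.142 N down its slope.
The 7.2 kg side's 47.236 N exceeds the other side's 11.142 N, so that mass slides down and the 3 kg mass slides up. Taking that direction as positive, Newton's second law for the whole system gives 47.236 − 11.142 = (7.2 + 3) a, so a = 36.094 / 10.2 = 3.5386 m/s².

3.539 m/s²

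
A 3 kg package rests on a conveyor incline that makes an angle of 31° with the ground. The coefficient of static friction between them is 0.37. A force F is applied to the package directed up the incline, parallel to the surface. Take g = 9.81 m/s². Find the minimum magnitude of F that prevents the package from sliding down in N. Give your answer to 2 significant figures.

The normal force is N = mg cos 31° = 25.226 N. With F at its minimum the package is on the verge of sliding down, so static friction is at its maximum μ_s N = 0.37 × 25.226 = 9.334 N and acts up the slope.
Equilibrium along the incline: F + μ_s N = mg sin 31°, so F = 15.158 − 9.334 = 5.824 N.

5.8 N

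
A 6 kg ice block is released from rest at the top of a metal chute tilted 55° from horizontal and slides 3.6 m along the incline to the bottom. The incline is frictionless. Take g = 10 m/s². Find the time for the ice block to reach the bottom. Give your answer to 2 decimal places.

0.94 s

The weight component along the incline is mg sin 55° = 49.149 N and the normal force is N = mg cos 55° = 34.415 N.
With no friction, a = g sin 55° = 8.1915 m/s².
Starting from rest, L = ½at², so t = √(2L/a) = √(2 × 3.6 / 8.1915) = 0.9375 s.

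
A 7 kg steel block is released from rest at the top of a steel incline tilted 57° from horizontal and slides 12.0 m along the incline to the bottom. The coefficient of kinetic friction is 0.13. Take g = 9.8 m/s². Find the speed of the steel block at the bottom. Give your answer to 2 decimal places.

The weight component along the incline is mg sin 57° = 57.533 N and the normal force is N = mg cos 57° = 37.362 N.
Friction up the slope is f = μN = 0.13 × 37.362 = 4.857 N, so the net downslope force is 57.533 − 4.857 = 52.676 N and a = 52.676 / 7 = 7.5251 m/s².
Starting from rest over a distance of 12.0 m, v² = 2aL = 2 × 7.5251 × 12.0 = 180.6024, so v = 13.4388 m/s.

13.44 m/s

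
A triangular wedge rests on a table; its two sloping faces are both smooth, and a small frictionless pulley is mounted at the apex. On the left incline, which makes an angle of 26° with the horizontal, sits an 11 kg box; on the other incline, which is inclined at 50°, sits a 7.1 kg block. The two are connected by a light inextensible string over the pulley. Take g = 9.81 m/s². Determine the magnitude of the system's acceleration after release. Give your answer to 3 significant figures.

0.334 m/s²

Resolve each weight along its own incline: the 11 kg mass has component 11 × 9.81 × sin 26° = 47.305 N down its slope, and the 7.1 kg mass has 7.1 × 9.81 × sin 50° = 53.356 N down its slope.
The 7.1 kg side's 53.356 N exceeds the other side's 47.305 N, so that mass slides down and the 11 kg mass slides up. Taking that direction as positive, Newton's second law for the whole system gives 53.356 − 47.305 = (11 + 7.1) a, so a = 6.051 / 18.1 = 0.3343 m/s².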